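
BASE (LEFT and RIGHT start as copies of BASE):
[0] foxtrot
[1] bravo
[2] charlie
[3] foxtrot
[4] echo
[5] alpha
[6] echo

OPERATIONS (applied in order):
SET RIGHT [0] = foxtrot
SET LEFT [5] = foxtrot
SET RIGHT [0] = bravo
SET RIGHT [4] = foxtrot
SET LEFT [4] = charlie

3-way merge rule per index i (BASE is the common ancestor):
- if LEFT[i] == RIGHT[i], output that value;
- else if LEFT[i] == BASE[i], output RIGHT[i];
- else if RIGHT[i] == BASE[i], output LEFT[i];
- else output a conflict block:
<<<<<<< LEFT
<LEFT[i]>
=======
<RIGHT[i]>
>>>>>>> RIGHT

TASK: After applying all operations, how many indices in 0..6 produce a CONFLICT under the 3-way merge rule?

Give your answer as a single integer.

Answer: 1

Derivation:
Final LEFT:  [foxtrot, bravo, charlie, foxtrot, charlie, foxtrot, echo]
Final RIGHT: [bravo, bravo, charlie, foxtrot, foxtrot, alpha, echo]
i=0: L=foxtrot=BASE, R=bravo -> take RIGHT -> bravo
i=1: L=bravo R=bravo -> agree -> bravo
i=2: L=charlie R=charlie -> agree -> charlie
i=3: L=foxtrot R=foxtrot -> agree -> foxtrot
i=4: BASE=echo L=charlie R=foxtrot all differ -> CONFLICT
i=5: L=foxtrot, R=alpha=BASE -> take LEFT -> foxtrot
i=6: L=echo R=echo -> agree -> echo
Conflict count: 1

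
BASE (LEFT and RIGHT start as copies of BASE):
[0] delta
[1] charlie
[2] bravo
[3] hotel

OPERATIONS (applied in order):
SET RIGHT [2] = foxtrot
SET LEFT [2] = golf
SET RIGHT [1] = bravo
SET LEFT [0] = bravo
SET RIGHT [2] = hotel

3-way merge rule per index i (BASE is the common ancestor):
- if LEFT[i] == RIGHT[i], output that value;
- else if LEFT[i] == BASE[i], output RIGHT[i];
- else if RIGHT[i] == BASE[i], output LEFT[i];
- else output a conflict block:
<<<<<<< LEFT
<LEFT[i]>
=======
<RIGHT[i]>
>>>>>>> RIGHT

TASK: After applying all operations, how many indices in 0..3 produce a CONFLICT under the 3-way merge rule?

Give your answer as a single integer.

Final LEFT:  [bravo, charlie, golf, hotel]
Final RIGHT: [delta, bravo, hotel, hotel]
i=0: L=bravo, R=delta=BASE -> take LEFT -> bravo
i=1: L=charlie=BASE, R=bravo -> take RIGHT -> bravo
i=2: BASE=bravo L=golf R=hotel all differ -> CONFLICT
i=3: L=hotel R=hotel -> agree -> hotel
Conflict count: 1

Answer: 1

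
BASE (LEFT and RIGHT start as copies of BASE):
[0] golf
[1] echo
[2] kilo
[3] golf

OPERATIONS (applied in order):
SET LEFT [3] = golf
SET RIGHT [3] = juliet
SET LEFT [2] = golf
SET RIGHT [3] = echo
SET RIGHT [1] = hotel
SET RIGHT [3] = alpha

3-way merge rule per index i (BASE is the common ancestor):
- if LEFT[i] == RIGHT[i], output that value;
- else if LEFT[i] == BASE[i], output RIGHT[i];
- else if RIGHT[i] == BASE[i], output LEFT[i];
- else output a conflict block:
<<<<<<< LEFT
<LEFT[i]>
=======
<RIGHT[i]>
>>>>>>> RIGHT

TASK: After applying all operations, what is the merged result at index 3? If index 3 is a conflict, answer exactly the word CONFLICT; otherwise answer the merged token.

Answer: alpha

Derivation:
Final LEFT:  [golf, echo, golf, golf]
Final RIGHT: [golf, hotel, kilo, alpha]
i=0: L=golf R=golf -> agree -> golf
i=1: L=echo=BASE, R=hotel -> take RIGHT -> hotel
i=2: L=golf, R=kilo=BASE -> take LEFT -> golf
i=3: L=golf=BASE, R=alpha -> take RIGHT -> alpha
Index 3 -> alpha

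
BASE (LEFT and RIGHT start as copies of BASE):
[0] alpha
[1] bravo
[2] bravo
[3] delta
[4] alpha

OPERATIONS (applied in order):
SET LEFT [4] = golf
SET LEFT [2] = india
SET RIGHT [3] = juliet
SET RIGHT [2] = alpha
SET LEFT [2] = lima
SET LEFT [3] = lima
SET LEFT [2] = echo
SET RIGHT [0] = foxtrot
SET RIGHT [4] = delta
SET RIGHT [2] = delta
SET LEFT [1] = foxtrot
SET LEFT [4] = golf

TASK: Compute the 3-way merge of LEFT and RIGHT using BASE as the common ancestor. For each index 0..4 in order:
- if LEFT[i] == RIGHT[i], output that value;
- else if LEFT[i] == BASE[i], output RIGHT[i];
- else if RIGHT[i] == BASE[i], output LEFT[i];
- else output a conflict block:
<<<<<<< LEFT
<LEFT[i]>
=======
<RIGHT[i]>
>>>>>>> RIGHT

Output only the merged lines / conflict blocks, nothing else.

Answer: foxtrot
foxtrot
<<<<<<< LEFT
echo
=======
delta
>>>>>>> RIGHT
<<<<<<< LEFT
lima
=======
juliet
>>>>>>> RIGHT
<<<<<<< LEFT
golf
=======
delta
>>>>>>> RIGHT

Derivation:
Final LEFT:  [alpha, foxtrot, echo, lima, golf]
Final RIGHT: [foxtrot, bravo, delta, juliet, delta]
i=0: L=alpha=BASE, R=foxtrot -> take RIGHT -> foxtrot
i=1: L=foxtrot, R=bravo=BASE -> take LEFT -> foxtrot
i=2: BASE=bravo L=echo R=delta all differ -> CONFLICT
i=3: BASE=delta L=lima R=juliet all differ -> CONFLICT
i=4: BASE=alpha L=golf R=delta all differ -> CONFLICT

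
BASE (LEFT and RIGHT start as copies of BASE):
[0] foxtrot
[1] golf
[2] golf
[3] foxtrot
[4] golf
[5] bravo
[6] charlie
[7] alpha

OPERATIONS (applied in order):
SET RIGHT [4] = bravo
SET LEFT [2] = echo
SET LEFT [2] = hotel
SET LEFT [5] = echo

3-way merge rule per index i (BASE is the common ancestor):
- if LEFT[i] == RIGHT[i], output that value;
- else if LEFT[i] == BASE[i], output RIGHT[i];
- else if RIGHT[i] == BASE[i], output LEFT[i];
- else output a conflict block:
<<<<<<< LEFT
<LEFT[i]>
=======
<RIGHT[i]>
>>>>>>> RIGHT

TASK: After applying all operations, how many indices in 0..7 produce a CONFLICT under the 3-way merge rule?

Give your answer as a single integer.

Final LEFT:  [foxtrot, golf, hotel, foxtrot, golf, echo, charlie, alpha]
Final RIGHT: [foxtrot, golf, golf, foxtrot, bravo, bravo, charlie, alpha]
i=0: L=foxtrot R=foxtrot -> agree -> foxtrot
i=1: L=golf R=golf -> agree -> golf
i=2: L=hotel, R=golf=BASE -> take LEFT -> hotel
i=3: L=foxtrot R=foxtrot -> agree -> foxtrot
i=4: L=golf=BASE, R=bravo -> take RIGHT -> bravo
i=5: L=echo, R=bravo=BASE -> take LEFT -> echo
i=6: L=charlie R=charlie -> agree -> charlie
i=7: L=alpha R=alpha -> agree -> alpha
Conflict count: 0

Answer: 0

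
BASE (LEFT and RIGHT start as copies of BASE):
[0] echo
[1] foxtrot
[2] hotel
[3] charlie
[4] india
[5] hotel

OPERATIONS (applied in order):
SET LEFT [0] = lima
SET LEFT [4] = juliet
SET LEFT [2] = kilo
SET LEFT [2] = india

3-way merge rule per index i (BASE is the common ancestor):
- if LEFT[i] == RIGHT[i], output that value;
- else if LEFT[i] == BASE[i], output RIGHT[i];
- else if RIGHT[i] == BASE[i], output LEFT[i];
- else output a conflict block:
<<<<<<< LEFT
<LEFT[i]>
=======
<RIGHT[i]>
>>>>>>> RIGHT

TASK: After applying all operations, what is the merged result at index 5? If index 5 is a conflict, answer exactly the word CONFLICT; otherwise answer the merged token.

Final LEFT:  [lima, foxtrot, india, charlie, juliet, hotel]
Final RIGHT: [echo, foxtrot, hotel, charlie, india, hotel]
i=0: L=lima, R=echo=BASE -> take LEFT -> lima
i=1: L=foxtrot R=foxtrot -> agree -> foxtrot
i=2: L=india, R=hotel=BASE -> take LEFT -> india
i=3: L=charlie R=charlie -> agree -> charlie
i=4: L=juliet, R=india=BASE -> take LEFT -> juliet
i=5: L=hotel R=hotel -> agree -> hotel
Index 5 -> hotel

Answer: hotel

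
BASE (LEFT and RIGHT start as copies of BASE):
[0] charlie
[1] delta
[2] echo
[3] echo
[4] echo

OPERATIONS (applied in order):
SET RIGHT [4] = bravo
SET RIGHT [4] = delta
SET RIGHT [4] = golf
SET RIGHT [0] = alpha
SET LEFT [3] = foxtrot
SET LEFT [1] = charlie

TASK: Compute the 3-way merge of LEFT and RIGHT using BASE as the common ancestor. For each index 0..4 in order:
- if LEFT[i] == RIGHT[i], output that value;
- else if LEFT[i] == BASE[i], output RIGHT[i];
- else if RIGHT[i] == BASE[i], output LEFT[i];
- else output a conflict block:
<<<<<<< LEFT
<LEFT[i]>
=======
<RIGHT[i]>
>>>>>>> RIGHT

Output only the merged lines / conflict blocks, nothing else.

Final LEFT:  [charlie, charlie, echo, foxtrot, echo]
Final RIGHT: [alpha, delta, echo, echo, golf]
i=0: L=charlie=BASE, R=alpha -> take RIGHT -> alpha
i=1: L=charlie, R=delta=BASE -> take LEFT -> charlie
i=2: L=echo R=echo -> agree -> echo
i=3: L=foxtrot, R=echo=BASE -> take LEFT -> foxtrot
i=4: L=echo=BASE, R=golf -> take RIGHT -> golf

Answer: alpha
charlie
echo
foxtrot
golf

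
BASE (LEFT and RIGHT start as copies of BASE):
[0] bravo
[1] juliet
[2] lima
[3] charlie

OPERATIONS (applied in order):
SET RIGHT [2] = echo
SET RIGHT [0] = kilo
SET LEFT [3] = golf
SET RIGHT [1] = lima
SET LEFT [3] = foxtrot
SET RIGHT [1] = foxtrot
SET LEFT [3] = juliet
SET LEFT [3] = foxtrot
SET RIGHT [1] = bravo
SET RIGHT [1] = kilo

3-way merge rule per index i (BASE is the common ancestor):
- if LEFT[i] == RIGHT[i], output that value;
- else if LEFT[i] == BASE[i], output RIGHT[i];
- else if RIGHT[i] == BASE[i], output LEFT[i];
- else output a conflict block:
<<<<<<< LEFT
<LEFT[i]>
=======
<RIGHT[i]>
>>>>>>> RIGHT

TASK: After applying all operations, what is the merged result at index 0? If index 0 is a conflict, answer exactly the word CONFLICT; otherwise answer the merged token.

Final LEFT:  [bravo, juliet, lima, foxtrot]
Final RIGHT: [kilo, kilo, echo, charlie]
i=0: L=bravo=BASE, R=kilo -> take RIGHT -> kilo
i=1: L=juliet=BASE, R=kilo -> take RIGHT -> kilo
i=2: L=lima=BASE, R=echo -> take RIGHT -> echo
i=3: L=foxtrot, R=charlie=BASE -> take LEFT -> foxtrot
Index 0 -> kilo

Answer: kilo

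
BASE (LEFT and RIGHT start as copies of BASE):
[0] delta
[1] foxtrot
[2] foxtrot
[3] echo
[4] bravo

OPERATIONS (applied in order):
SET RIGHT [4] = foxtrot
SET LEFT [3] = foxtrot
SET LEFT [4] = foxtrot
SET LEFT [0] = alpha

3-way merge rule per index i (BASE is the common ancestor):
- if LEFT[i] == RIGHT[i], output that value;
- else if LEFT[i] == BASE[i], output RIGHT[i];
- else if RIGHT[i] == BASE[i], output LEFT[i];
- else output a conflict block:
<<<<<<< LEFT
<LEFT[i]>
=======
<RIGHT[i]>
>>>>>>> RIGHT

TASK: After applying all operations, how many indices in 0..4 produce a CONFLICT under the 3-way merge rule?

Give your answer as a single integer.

Final LEFT:  [alpha, foxtrot, foxtrot, foxtrot, foxtrot]
Final RIGHT: [delta, foxtrot, foxtrot, echo, foxtrot]
i=0: L=alpha, R=delta=BASE -> take LEFT -> alpha
i=1: L=foxtrot R=foxtrot -> agree -> foxtrot
i=2: L=foxtrot R=foxtrot -> agree -> foxtrot
i=3: L=foxtrot, R=echo=BASE -> take LEFT -> foxtrot
i=4: L=foxtrot R=foxtrot -> agree -> foxtrot
Conflict count: 0

Answer: 0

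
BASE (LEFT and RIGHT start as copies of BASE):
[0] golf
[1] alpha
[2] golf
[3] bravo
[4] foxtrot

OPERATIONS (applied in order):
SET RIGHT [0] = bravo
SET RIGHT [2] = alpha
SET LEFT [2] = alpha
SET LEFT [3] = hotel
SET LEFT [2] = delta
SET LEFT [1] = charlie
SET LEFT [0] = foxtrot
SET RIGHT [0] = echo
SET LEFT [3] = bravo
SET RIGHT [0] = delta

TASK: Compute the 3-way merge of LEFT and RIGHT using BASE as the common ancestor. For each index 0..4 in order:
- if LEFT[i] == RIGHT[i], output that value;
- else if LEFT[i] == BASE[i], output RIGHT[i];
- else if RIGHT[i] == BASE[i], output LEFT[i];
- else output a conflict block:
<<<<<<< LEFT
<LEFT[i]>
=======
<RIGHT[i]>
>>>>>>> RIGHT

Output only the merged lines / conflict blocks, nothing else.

Answer: <<<<<<< LEFT
foxtrot
=======
delta
>>>>>>> RIGHT
charlie
<<<<<<< LEFT
delta
=======
alpha
>>>>>>> RIGHT
bravo
foxtrot

Derivation:
Final LEFT:  [foxtrot, charlie, delta, bravo, foxtrot]
Final RIGHT: [delta, alpha, alpha, bravo, foxtrot]
i=0: BASE=golf L=foxtrot R=delta all differ -> CONFLICT
i=1: L=charlie, R=alpha=BASE -> take LEFT -> charlie
i=2: BASE=golf L=delta R=alpha all differ -> CONFLICT
i=3: L=bravo R=bravo -> agree -> bravo
i=4: L=foxtrot R=foxtrot -> agree -> foxtrot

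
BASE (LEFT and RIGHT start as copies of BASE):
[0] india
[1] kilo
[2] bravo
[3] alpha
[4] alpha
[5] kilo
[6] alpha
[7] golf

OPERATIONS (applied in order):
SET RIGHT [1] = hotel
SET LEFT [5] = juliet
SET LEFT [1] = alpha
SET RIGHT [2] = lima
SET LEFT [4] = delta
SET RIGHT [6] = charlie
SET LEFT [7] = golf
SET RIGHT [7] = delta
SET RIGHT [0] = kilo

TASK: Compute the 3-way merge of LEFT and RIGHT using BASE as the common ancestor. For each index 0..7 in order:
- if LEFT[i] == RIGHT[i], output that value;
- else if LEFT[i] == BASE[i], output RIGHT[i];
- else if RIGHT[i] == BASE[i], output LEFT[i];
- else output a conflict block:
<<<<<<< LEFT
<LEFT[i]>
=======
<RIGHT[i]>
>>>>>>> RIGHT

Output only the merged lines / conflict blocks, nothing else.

Final LEFT:  [india, alpha, bravo, alpha, delta, juliet, alpha, golf]
Final RIGHT: [kilo, hotel, lima, alpha, alpha, kilo, charlie, delta]
i=0: L=india=BASE, R=kilo -> take RIGHT -> kilo
i=1: BASE=kilo L=alpha R=hotel all differ -> CONFLICT
i=2: L=bravo=BASE, R=lima -> take RIGHT -> lima
i=3: L=alpha R=alpha -> agree -> alpha
i=4: L=delta, R=alpha=BASE -> take LEFT -> delta
i=5: L=juliet, R=kilo=BASE -> take LEFT -> juliet
i=6: L=alpha=BASE, R=charlie -> take RIGHT -> charlie
i=7: L=golf=BASE, R=delta -> take RIGHT -> delta

Answer: kilo
<<<<<<< LEFT
alpha
=======
hotel
>>>>>>> RIGHT
lima
alpha
delta
juliet
charlie
delta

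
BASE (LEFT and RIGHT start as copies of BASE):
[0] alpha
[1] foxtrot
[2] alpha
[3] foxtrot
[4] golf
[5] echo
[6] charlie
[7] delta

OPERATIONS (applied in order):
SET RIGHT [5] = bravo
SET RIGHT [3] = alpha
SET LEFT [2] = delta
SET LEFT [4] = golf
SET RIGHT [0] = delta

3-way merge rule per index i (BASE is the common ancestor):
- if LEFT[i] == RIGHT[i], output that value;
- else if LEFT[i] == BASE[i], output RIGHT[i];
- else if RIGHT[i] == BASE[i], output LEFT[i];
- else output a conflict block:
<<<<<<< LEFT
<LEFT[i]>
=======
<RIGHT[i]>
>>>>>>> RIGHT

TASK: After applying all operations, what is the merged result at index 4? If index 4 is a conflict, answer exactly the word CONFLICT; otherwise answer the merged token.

Answer: golf

Derivation:
Final LEFT:  [alpha, foxtrot, delta, foxtrot, golf, echo, charlie, delta]
Final RIGHT: [delta, foxtrot, alpha, alpha, golf, bravo, charlie, delta]
i=0: L=alpha=BASE, R=delta -> take RIGHT -> delta
i=1: L=foxtrot R=foxtrot -> agree -> foxtrot
i=2: L=delta, R=alpha=BASE -> take LEFT -> delta
i=3: L=foxtrot=BASE, R=alpha -> take RIGHT -> alpha
i=4: L=golf R=golf -> agree -> golf
i=5: L=echo=BASE, R=bravo -> take RIGHT -> bravo
i=6: L=charlie R=charlie -> agree -> charlie
i=7: L=delta R=delta -> agree -> delta
Index 4 -> golf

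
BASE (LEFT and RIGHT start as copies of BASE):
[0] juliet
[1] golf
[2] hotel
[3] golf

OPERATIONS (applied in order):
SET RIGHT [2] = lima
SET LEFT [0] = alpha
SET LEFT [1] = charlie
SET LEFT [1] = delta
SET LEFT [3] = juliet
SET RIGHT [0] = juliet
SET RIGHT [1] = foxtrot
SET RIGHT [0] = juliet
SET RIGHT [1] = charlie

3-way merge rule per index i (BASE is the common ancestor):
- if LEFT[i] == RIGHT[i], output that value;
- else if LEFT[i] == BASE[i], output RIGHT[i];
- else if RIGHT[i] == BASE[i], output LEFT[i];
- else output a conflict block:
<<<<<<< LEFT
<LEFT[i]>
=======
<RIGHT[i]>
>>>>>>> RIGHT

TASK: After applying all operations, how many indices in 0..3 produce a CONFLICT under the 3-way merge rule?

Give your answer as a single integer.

Answer: 1

Derivation:
Final LEFT:  [alpha, delta, hotel, juliet]
Final RIGHT: [juliet, charlie, lima, golf]
i=0: L=alpha, R=juliet=BASE -> take LEFT -> alpha
i=1: BASE=golf L=delta R=charlie all differ -> CONFLICT
i=2: L=hotel=BASE, R=lima -> take RIGHT -> lima
i=3: L=juliet, R=golf=BASE -> take LEFT -> juliet
Conflict count: 1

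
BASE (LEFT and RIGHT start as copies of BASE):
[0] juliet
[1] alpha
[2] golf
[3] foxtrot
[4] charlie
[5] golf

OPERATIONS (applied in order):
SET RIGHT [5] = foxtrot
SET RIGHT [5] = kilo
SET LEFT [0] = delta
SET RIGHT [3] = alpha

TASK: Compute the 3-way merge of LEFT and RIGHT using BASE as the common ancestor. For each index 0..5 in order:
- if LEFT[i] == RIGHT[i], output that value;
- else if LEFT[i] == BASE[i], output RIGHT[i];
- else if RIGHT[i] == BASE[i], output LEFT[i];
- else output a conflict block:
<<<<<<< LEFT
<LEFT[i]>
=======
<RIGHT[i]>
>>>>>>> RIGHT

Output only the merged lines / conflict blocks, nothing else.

Final LEFT:  [delta, alpha, golf, foxtrot, charlie, golf]
Final RIGHT: [juliet, alpha, golf, alpha, charlie, kilo]
i=0: L=delta, R=juliet=BASE -> take LEFT -> delta
i=1: L=alpha R=alpha -> agree -> alpha
i=2: L=golf R=golf -> agree -> golf
i=3: L=foxtrot=BASE, R=alpha -> take RIGHT -> alpha
i=4: L=charlie R=charlie -> agree -> charlie
i=5: L=golf=BASE, R=kilo -> take RIGHT -> kilo

Answer: delta
alpha
golf
alpha
charlie
kilo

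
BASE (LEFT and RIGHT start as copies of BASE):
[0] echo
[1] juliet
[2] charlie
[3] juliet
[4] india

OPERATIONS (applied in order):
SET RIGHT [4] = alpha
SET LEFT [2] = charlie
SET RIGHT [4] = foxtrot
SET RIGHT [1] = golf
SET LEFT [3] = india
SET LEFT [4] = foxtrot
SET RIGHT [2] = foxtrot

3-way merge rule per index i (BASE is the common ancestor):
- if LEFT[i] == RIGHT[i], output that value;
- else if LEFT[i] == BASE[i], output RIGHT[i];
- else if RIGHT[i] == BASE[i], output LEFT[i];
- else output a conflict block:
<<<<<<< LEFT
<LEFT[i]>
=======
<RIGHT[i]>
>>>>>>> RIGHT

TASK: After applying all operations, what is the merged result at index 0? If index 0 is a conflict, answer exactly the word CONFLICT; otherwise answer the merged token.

Final LEFT:  [echo, juliet, charlie, india, foxtrot]
Final RIGHT: [echo, golf, foxtrot, juliet, foxtrot]
i=0: L=echo R=echo -> agree -> echo
i=1: L=juliet=BASE, R=golf -> take RIGHT -> golf
i=2: L=charlie=BASE, R=foxtrot -> take RIGHT -> foxtrot
i=3: L=india, R=juliet=BASE -> take LEFT -> india
i=4: L=foxtrot R=foxtrot -> agree -> foxtrot
Index 0 -> echo

Answer: echo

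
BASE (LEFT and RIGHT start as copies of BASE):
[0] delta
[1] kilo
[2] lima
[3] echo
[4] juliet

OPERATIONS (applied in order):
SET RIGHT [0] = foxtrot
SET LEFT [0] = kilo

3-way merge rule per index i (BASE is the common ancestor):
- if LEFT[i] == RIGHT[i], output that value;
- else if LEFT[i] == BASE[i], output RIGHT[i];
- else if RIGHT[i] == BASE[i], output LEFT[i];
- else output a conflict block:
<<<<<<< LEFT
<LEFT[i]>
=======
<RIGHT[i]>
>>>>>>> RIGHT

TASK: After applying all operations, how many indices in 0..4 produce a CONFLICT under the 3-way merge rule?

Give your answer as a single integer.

Final LEFT:  [kilo, kilo, lima, echo, juliet]
Final RIGHT: [foxtrot, kilo, lima, echo, juliet]
i=0: BASE=delta L=kilo R=foxtrot all differ -> CONFLICT
i=1: L=kilo R=kilo -> agree -> kilo
i=2: L=lima R=lima -> agree -> lima
i=3: L=echo R=echo -> agree -> echo
i=4: L=juliet R=juliet -> agree -> juliet
Conflict count: 1

Answer: 1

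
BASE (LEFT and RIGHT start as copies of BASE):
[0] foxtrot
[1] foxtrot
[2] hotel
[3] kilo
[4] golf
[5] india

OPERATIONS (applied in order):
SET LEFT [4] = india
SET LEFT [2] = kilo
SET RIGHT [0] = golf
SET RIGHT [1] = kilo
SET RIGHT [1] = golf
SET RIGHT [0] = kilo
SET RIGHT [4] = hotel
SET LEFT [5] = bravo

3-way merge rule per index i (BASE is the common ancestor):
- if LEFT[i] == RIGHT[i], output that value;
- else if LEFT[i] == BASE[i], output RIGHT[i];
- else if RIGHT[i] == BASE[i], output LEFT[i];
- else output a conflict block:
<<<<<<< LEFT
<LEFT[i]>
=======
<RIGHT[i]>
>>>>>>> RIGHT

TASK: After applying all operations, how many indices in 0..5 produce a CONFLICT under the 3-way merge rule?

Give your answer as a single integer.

Final LEFT:  [foxtrot, foxtrot, kilo, kilo, india, bravo]
Final RIGHT: [kilo, golf, hotel, kilo, hotel, india]
i=0: L=foxtrot=BASE, R=kilo -> take RIGHT -> kilo
i=1: L=foxtrot=BASE, R=golf -> take RIGHT -> golf
i=2: L=kilo, R=hotel=BASE -> take LEFT -> kilo
i=3: L=kilo R=kilo -> agree -> kilo
i=4: BASE=golf L=india R=hotel all differ -> CONFLICT
i=5: L=bravo, R=india=BASE -> take LEFT -> bravo
Conflict count: 1

Answer: 1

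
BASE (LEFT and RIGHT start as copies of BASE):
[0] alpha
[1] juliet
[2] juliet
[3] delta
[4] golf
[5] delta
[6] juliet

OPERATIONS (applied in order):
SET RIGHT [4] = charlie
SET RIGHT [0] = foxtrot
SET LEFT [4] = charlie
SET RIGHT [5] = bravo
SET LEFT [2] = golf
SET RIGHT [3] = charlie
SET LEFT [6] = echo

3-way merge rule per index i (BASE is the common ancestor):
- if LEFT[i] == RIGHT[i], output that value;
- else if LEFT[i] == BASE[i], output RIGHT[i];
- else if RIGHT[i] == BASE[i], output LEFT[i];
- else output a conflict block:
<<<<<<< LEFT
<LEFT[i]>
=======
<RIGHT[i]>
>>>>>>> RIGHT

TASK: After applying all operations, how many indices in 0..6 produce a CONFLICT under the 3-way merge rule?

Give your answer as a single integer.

Answer: 0

Derivation:
Final LEFT:  [alpha, juliet, golf, delta, charlie, delta, echo]
Final RIGHT: [foxtrot, juliet, juliet, charlie, charlie, bravo, juliet]
i=0: L=alpha=BASE, R=foxtrot -> take RIGHT -> foxtrot
i=1: L=juliet R=juliet -> agree -> juliet
i=2: L=golf, R=juliet=BASE -> take LEFT -> golf
i=3: L=delta=BASE, R=charlie -> take RIGHT -> charlie
i=4: L=charlie R=charlie -> agree -> charlie
i=5: L=delta=BASE, R=bravo -> take RIGHT -> bravo
i=6: L=echo, R=juliet=BASE -> take LEFT -> echo
Conflict count: 0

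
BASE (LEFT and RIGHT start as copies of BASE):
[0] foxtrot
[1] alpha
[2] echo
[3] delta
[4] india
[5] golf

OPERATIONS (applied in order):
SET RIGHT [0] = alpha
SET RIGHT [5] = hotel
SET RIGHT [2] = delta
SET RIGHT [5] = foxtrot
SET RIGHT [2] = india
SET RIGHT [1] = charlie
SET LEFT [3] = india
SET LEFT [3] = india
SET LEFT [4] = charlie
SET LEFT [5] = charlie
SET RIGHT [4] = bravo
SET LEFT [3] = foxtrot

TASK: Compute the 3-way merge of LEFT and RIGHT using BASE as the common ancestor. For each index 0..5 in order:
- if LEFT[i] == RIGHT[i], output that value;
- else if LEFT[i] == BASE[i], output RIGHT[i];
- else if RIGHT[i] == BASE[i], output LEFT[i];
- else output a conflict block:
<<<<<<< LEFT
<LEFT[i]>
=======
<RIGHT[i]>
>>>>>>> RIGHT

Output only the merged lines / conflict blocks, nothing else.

Final LEFT:  [foxtrot, alpha, echo, foxtrot, charlie, charlie]
Final RIGHT: [alpha, charlie, india, delta, bravo, foxtrot]
i=0: L=foxtrot=BASE, R=alpha -> take RIGHT -> alpha
i=1: L=alpha=BASE, R=charlie -> take RIGHT -> charlie
i=2: L=echo=BASE, R=india -> take RIGHT -> india
i=3: L=foxtrot, R=delta=BASE -> take LEFT -> foxtrot
i=4: BASE=india L=charlie R=bravo all differ -> CONFLICT
i=5: BASE=golf L=charlie R=foxtrot all differ -> CONFLICT

Answer: alpha
charlie
india
foxtrot
<<<<<<< LEFT
charlie
=======
bravo
>>>>>>> RIGHT
<<<<<<< LEFT
charlie
=======
foxtrot
>>>>>>> RIGHT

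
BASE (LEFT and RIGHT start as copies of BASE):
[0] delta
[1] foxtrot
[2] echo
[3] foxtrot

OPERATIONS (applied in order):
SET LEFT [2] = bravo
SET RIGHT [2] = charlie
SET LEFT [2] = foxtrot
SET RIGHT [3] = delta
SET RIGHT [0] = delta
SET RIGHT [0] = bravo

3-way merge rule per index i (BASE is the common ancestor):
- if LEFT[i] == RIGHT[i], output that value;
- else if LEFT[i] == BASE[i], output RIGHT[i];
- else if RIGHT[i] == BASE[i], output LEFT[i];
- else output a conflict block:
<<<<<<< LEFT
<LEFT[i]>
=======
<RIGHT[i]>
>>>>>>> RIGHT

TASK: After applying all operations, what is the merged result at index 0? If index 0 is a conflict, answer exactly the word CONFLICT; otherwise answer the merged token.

Final LEFT:  [delta, foxtrot, foxtrot, foxtrot]
Final RIGHT: [bravo, foxtrot, charlie, delta]
i=0: L=delta=BASE, R=bravo -> take RIGHT -> bravo
i=1: L=foxtrot R=foxtrot -> agree -> foxtrot
i=2: BASE=echo L=foxtrot R=charlie all differ -> CONFLICT
i=3: L=foxtrot=BASE, R=delta -> take RIGHT -> delta
Index 0 -> bravo

Answer: bravo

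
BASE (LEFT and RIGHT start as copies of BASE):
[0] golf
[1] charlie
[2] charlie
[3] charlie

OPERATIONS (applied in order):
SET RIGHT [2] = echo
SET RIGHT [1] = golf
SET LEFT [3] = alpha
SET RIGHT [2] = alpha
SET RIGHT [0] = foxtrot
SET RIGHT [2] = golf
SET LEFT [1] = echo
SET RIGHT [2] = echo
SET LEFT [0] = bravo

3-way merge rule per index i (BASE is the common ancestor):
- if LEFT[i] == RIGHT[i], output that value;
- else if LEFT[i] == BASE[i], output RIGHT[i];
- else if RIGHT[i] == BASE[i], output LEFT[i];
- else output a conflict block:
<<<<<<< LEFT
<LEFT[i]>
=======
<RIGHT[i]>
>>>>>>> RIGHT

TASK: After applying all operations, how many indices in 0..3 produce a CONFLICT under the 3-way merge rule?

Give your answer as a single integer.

Final LEFT:  [bravo, echo, charlie, alpha]
Final RIGHT: [foxtrot, golf, echo, charlie]
i=0: BASE=golf L=bravo R=foxtrot all differ -> CONFLICT
i=1: BASE=charlie L=echo R=golf all differ -> CONFLICT
i=2: L=charlie=BASE, R=echo -> take RIGHT -> echo
i=3: L=alpha, R=charlie=BASE -> take LEFT -> alpha
Conflict count: 2

Answer: 2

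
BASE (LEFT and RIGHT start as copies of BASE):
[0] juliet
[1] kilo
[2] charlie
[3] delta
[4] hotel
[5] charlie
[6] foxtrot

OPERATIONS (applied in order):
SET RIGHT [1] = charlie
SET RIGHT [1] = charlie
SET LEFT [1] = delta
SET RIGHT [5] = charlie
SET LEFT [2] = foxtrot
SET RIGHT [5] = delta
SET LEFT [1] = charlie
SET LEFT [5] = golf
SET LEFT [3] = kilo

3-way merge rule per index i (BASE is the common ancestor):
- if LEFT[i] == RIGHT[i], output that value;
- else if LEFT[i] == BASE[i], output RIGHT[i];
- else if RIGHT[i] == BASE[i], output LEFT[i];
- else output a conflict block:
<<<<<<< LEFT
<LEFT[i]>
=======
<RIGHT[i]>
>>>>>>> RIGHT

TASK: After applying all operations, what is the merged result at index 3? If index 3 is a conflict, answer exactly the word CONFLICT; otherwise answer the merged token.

Final LEFT:  [juliet, charlie, foxtrot, kilo, hotel, golf, foxtrot]
Final RIGHT: [juliet, charlie, charlie, delta, hotel, delta, foxtrot]
i=0: L=juliet R=juliet -> agree -> juliet
i=1: L=charlie R=charlie -> agree -> charlie
i=2: L=foxtrot, R=charlie=BASE -> take LEFT -> foxtrot
i=3: L=kilo, R=delta=BASE -> take LEFT -> kilo
i=4: L=hotel R=hotel -> agree -> hotel
i=5: BASE=charlie L=golf R=delta all differ -> CONFLICT
i=6: L=foxtrot R=foxtrot -> agree -> foxtrot
Index 3 -> kilo

Answer: kilo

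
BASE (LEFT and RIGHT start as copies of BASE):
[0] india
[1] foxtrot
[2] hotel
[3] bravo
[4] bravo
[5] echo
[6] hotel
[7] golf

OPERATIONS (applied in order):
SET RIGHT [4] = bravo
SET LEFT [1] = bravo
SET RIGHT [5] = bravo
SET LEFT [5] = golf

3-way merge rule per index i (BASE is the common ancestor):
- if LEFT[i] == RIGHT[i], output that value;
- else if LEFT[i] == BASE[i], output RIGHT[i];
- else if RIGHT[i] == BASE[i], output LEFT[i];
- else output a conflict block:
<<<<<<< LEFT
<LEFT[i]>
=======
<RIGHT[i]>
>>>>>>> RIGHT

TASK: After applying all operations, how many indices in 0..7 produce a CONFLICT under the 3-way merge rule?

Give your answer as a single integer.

Final LEFT:  [india, bravo, hotel, bravo, bravo, golf, hotel, golf]
Final RIGHT: [india, foxtrot, hotel, bravo, bravo, bravo, hotel, golf]
i=0: L=india R=india -> agree -> india
i=1: L=bravo, R=foxtrot=BASE -> take LEFT -> bravo
i=2: L=hotel R=hotel -> agree -> hotel
i=3: L=bravo R=bravo -> agree -> bravo
i=4: L=bravo R=bravo -> agree -> bravo
i=5: BASE=echo L=golf R=bravo all differ -> CONFLICT
i=6: L=hotel R=hotel -> agree -> hotel
i=7: L=golf R=golf -> agree -> golf
Conflict count: 1

Answer: 1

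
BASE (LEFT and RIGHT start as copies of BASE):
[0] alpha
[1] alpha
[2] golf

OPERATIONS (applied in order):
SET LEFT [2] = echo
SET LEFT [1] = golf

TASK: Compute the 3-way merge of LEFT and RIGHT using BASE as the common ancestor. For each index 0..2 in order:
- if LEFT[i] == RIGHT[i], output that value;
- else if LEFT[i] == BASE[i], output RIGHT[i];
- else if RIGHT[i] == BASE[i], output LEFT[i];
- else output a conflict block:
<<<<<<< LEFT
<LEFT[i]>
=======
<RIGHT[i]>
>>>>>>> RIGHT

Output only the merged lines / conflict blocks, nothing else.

Answer: alpha
golf
echo

Derivation:
Final LEFT:  [alpha, golf, echo]
Final RIGHT: [alpha, alpha, golf]
i=0: L=alpha R=alpha -> agree -> alpha
i=1: L=golf, R=alpha=BASE -> take LEFT -> golf
i=2: L=echo, R=golf=BASE -> take LEFT -> echo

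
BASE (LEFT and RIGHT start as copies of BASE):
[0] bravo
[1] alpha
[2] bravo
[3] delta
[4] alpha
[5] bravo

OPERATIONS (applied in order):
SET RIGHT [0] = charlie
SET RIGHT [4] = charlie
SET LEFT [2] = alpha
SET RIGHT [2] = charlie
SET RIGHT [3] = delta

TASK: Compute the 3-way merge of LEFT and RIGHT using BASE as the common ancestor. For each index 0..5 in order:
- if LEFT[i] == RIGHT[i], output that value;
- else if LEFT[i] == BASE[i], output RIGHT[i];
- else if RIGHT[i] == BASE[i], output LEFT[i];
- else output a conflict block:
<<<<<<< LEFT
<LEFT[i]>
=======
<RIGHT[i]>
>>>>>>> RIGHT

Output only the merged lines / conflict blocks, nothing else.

Final LEFT:  [bravo, alpha, alpha, delta, alpha, bravo]
Final RIGHT: [charlie, alpha, charlie, delta, charlie, bravo]
i=0: L=bravo=BASE, R=charlie -> take RIGHT -> charlie
i=1: L=alpha R=alpha -> agree -> alpha
i=2: BASE=bravo L=alpha R=charlie all differ -> CONFLICT
i=3: L=delta R=delta -> agree -> delta
i=4: L=alpha=BASE, R=charlie -> take RIGHT -> charlie
i=5: L=bravo R=bravo -> agree -> bravo

Answer: charlie
alpha
<<<<<<< LEFT
alpha
=======
charlie
>>>>>>> RIGHT
delta
charlie
bravo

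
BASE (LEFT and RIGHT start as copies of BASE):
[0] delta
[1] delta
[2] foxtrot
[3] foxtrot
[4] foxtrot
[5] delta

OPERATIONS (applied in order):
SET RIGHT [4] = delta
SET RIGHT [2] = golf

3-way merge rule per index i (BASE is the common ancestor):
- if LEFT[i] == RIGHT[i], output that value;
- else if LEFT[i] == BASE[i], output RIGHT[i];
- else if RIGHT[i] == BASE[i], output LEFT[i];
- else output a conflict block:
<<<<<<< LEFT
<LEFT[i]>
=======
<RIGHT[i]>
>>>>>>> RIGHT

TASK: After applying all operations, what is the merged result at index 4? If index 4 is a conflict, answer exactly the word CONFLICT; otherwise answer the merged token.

Final LEFT:  [delta, delta, foxtrot, foxtrot, foxtrot, delta]
Final RIGHT: [delta, delta, golf, foxtrot, delta, delta]
i=0: L=delta R=delta -> agree -> delta
i=1: L=delta R=delta -> agree -> delta
i=2: L=foxtrot=BASE, R=golf -> take RIGHT -> golf
i=3: L=foxtrot R=foxtrot -> agree -> foxtrot
i=4: L=foxtrot=BASE, R=delta -> take RIGHT -> delta
i=5: L=delta R=delta -> agree -> delta
Index 4 -> delta

Answer: delta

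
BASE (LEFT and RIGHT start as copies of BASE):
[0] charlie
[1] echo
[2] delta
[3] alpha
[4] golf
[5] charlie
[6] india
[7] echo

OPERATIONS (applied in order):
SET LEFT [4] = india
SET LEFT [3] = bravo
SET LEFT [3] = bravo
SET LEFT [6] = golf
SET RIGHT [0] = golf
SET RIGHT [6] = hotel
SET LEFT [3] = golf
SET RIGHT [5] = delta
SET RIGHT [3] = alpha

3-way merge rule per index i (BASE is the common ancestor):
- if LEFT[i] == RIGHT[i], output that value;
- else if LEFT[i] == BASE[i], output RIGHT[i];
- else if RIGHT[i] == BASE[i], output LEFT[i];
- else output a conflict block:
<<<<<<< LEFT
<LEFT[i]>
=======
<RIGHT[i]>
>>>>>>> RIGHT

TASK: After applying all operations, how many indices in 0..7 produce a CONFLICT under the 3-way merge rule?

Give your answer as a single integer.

Final LEFT:  [charlie, echo, delta, golf, india, charlie, golf, echo]
Final RIGHT: [golf, echo, delta, alpha, golf, delta, hotel, echo]
i=0: L=charlie=BASE, R=golf -> take RIGHT -> golf
i=1: L=echo R=echo -> agree -> echo
i=2: L=delta R=delta -> agree -> delta
i=3: L=golf, R=alpha=BASE -> take LEFT -> golf
i=4: L=india, R=golf=BASE -> take LEFT -> india
i=5: L=charlie=BASE, R=delta -> take RIGHT -> delta
i=6: BASE=india L=golf R=hotel all differ -> CONFLICT
i=7: L=echo R=echo -> agree -> echo
Conflict count: 1

Answer: 1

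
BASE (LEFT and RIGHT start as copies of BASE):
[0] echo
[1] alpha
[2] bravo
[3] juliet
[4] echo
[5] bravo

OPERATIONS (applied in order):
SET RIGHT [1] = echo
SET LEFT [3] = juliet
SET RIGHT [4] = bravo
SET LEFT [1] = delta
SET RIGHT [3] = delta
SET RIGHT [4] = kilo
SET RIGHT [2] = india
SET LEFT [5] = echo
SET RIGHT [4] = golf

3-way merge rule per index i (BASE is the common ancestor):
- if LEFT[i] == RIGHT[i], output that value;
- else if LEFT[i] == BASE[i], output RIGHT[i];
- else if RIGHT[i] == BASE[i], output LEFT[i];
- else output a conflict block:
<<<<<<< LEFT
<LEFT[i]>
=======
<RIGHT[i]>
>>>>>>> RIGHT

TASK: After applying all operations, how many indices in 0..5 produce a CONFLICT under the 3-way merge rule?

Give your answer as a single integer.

Answer: 1

Derivation:
Final LEFT:  [echo, delta, bravo, juliet, echo, echo]
Final RIGHT: [echo, echo, india, delta, golf, bravo]
i=0: L=echo R=echo -> agree -> echo
i=1: BASE=alpha L=delta R=echo all differ -> CONFLICT
i=2: L=bravo=BASE, R=india -> take RIGHT -> india
i=3: L=juliet=BASE, R=delta -> take RIGHT -> delta
i=4: L=echo=BASE, R=golf -> take RIGHT -> golf
i=5: L=echo, R=bravo=BASE -> take LEFT -> echo
Conflict count: 1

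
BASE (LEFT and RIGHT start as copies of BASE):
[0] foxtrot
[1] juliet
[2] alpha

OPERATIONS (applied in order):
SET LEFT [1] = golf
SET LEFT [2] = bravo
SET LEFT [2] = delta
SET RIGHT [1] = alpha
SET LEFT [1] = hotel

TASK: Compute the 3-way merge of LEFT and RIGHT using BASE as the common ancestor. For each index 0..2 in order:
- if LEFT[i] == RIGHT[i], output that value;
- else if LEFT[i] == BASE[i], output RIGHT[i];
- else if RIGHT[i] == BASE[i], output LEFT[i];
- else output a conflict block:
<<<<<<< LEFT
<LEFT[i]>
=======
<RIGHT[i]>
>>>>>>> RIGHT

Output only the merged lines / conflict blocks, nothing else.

Final LEFT:  [foxtrot, hotel, delta]
Final RIGHT: [foxtrot, alpha, alpha]
i=0: L=foxtrot R=foxtrot -> agree -> foxtrot
i=1: BASE=juliet L=hotel R=alpha all differ -> CONFLICT
i=2: L=delta, R=alpha=BASE -> take LEFT -> delta

Answer: foxtrot
<<<<<<< LEFT
hotel
=======
alpha
>>>>>>> RIGHT
delta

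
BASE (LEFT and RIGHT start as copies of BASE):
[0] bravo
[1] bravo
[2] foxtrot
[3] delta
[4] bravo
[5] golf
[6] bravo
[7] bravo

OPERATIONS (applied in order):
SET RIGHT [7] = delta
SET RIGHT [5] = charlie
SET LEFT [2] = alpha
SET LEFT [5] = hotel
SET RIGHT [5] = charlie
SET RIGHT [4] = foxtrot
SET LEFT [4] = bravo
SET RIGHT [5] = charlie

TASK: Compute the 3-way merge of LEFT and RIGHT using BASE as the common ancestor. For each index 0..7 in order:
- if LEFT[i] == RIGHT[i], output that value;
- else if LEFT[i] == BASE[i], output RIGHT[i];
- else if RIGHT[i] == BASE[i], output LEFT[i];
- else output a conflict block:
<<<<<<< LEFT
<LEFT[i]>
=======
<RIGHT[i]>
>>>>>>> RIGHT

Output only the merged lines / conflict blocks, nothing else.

Final LEFT:  [bravo, bravo, alpha, delta, bravo, hotel, bravo, bravo]
Final RIGHT: [bravo, bravo, foxtrot, delta, foxtrot, charlie, bravo, delta]
i=0: L=bravo R=bravo -> agree -> bravo
i=1: L=bravo R=bravo -> agree -> bravo
i=2: L=alpha, R=foxtrot=BASE -> take LEFT -> alpha
i=3: L=delta R=delta -> agree -> delta
i=4: L=bravo=BASE, R=foxtrot -> take RIGHT -> foxtrot
i=5: BASE=golf L=hotel R=charlie all differ -> CONFLICT
i=6: L=bravo R=bravo -> agree -> bravo
i=7: L=bravo=BASE, R=delta -> take RIGHT -> delta

Answer: bravo
bravo
alpha
delta
foxtrot
<<<<<<< LEFT
hotel
=======
charlie
>>>>>>> RIGHT
bravo
delta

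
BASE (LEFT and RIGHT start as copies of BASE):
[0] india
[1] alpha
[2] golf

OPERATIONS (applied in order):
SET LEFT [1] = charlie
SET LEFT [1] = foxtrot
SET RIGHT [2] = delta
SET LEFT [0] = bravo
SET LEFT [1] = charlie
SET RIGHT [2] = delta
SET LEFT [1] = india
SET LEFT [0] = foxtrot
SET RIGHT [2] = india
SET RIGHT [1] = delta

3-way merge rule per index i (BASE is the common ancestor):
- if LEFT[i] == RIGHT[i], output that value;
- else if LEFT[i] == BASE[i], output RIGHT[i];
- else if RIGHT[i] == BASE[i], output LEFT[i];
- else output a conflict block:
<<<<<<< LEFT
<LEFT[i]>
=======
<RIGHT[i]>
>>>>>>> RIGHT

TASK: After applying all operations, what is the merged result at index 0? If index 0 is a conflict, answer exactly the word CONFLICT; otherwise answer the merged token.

Answer: foxtrot

Derivation:
Final LEFT:  [foxtrot, india, golf]
Final RIGHT: [india, delta, india]
i=0: L=foxtrot, R=india=BASE -> take LEFT -> foxtrot
i=1: BASE=alpha L=india R=delta all differ -> CONFLICT
i=2: L=golf=BASE, R=india -> take RIGHT -> india
Index 0 -> foxtrot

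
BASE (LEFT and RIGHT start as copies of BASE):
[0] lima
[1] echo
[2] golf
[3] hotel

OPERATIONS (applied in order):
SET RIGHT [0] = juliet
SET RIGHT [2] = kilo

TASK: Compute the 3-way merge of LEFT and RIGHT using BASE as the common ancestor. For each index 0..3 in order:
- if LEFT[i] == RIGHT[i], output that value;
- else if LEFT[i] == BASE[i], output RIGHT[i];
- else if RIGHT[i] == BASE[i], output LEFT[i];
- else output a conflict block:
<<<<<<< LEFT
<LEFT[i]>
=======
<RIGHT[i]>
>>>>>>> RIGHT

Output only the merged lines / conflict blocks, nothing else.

Answer: juliet
echo
kilo
hotel

Derivation:
Final LEFT:  [lima, echo, golf, hotel]
Final RIGHT: [juliet, echo, kilo, hotel]
i=0: L=lima=BASE, R=juliet -> take RIGHT -> juliet
i=1: L=echo R=echo -> agree -> echo
i=2: L=golf=BASE, R=kilo -> take RIGHT -> kilo
i=3: L=hotel R=hotel -> agree -> hotel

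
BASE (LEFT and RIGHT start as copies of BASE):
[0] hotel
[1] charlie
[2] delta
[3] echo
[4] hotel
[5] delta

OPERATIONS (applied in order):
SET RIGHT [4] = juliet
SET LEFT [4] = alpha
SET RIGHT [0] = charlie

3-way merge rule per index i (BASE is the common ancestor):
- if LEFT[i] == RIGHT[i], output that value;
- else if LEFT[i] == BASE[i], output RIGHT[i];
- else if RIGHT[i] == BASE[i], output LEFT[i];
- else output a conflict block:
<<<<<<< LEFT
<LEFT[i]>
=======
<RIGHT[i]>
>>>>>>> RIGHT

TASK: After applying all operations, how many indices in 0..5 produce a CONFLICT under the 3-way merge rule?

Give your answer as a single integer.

Final LEFT:  [hotel, charlie, delta, echo, alpha, delta]
Final RIGHT: [charlie, charlie, delta, echo, juliet, delta]
i=0: L=hotel=BASE, R=charlie -> take RIGHT -> charlie
i=1: L=charlie R=charlie -> agree -> charlie
i=2: L=delta R=delta -> agree -> delta
i=3: L=echo R=echo -> agree -> echo
i=4: BASE=hotel L=alpha R=juliet all differ -> CONFLICT
i=5: L=delta R=delta -> agree -> delta
Conflict count: 1

Answer: 1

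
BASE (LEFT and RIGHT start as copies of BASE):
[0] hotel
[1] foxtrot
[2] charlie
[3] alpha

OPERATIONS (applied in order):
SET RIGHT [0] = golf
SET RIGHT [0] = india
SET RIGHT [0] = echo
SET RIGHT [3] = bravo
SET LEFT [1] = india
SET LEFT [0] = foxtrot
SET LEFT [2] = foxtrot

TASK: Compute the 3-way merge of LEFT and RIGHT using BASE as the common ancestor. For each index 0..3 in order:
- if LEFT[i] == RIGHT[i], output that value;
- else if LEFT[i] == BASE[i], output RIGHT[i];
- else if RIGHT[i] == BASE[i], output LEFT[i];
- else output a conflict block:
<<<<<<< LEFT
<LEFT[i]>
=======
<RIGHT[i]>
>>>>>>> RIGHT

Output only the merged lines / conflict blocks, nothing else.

Answer: <<<<<<< LEFT
foxtrot
=======
echo
>>>>>>> RIGHT
india
foxtrot
bravo

Derivation:
Final LEFT:  [foxtrot, india, foxtrot, alpha]
Final RIGHT: [echo, foxtrot, charlie, bravo]
i=0: BASE=hotel L=foxtrot R=echo all differ -> CONFLICT
i=1: L=india, R=foxtrot=BASE -> take LEFT -> india
i=2: L=foxtrot, R=charlie=BASE -> take LEFT -> foxtrot
i=3: L=alpha=BASE, R=bravo -> take RIGHT -> bravo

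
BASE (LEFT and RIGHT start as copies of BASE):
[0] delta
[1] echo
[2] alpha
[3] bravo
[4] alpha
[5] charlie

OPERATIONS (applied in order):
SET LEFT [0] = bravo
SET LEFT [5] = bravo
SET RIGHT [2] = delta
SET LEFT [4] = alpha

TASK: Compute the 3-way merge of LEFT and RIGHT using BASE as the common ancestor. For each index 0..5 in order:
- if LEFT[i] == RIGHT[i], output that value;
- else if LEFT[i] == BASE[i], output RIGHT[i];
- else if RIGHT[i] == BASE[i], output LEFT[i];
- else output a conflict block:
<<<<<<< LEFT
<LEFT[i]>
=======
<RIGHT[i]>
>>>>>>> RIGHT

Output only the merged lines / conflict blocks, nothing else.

Answer: bravo
echo
delta
bravo
alpha
bravo

Derivation:
Final LEFT:  [bravo, echo, alpha, bravo, alpha, bravo]
Final RIGHT: [delta, echo, delta, bravo, alpha, charlie]
i=0: L=bravo, R=delta=BASE -> take LEFT -> bravo
i=1: L=echo R=echo -> agree -> echo
i=2: L=alpha=BASE, R=delta -> take RIGHT -> delta
i=3: L=bravo R=bravo -> agree -> bravo
i=4: L=alpha R=alpha -> agree -> alpha
i=5: L=bravo, R=charlie=BASE -> take LEFT -> bravo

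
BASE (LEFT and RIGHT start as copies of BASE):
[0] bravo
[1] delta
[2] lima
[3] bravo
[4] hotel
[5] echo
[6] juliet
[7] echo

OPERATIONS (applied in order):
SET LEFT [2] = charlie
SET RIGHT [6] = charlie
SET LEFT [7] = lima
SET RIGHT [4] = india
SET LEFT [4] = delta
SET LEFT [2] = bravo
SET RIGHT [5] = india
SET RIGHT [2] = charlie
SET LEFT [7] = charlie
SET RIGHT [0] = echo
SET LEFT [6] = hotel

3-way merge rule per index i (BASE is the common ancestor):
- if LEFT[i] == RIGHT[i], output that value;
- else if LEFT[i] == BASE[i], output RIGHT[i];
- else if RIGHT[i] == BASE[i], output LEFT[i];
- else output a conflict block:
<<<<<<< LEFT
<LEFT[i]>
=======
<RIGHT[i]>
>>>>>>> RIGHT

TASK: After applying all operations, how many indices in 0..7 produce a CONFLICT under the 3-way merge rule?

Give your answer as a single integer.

Answer: 3

Derivation:
Final LEFT:  [bravo, delta, bravo, bravo, delta, echo, hotel, charlie]
Final RIGHT: [echo, delta, charlie, bravo, india, india, charlie, echo]
i=0: L=bravo=BASE, R=echo -> take RIGHT -> echo
i=1: L=delta R=delta -> agree -> delta
i=2: BASE=lima L=bravo R=charlie all differ -> CONFLICT
i=3: L=bravo R=bravo -> agree -> bravo
i=4: BASE=hotel L=delta R=india all differ -> CONFLICT
i=5: L=echo=BASE, R=india -> take RIGHT -> india
i=6: BASE=juliet L=hotel R=charlie all differ -> CONFLICT
i=7: L=charlie, R=echo=BASE -> take LEFT -> charlie
Conflict count: 3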